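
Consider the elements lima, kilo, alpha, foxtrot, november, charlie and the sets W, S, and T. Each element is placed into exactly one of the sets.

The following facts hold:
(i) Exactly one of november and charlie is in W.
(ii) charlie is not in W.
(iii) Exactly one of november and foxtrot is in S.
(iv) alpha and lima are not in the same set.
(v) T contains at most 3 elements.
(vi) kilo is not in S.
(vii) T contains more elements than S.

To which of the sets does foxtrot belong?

foxtrot: S

From (ii): charlie ∉ W.
From (vi): kilo ∉ S.
(i) (exactly one): november ∈ W.
(iii) (exactly one): foxtrot ∈ S.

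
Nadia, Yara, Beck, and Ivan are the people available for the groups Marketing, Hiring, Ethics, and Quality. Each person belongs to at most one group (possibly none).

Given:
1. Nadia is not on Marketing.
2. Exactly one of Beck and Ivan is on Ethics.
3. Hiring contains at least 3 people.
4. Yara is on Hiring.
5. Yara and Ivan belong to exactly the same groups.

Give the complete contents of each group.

From (1): Nadia ∉ Marketing.
From (4): Yara ∈ Hiring.
(5): Ivan matches Yara: Ivan ∉ Marketing.
(5): Ivan matches Yara: Ivan ∈ Hiring.
(2) (exactly one): Beck ∈ Ethics.
(3): only 3 candidates remain for Hiring, so all are in.

Marketing = {}; Hiring = {Ivan, Nadia, Yara}; Ethics = {Beck}; Quality = {}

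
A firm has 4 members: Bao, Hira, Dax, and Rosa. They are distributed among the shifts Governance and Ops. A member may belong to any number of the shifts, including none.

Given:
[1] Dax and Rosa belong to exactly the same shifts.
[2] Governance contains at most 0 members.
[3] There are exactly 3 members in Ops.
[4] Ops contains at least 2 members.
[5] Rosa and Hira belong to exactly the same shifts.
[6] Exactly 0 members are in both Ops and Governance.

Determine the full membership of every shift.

Governance = {}; Ops = {Dax, Hira, Rosa}

(2): Governance already has 0, so the rest are out.
Suppose Bao ∈ Ops: no assignment then satisfies all the clues, so Bao ∉ Ops.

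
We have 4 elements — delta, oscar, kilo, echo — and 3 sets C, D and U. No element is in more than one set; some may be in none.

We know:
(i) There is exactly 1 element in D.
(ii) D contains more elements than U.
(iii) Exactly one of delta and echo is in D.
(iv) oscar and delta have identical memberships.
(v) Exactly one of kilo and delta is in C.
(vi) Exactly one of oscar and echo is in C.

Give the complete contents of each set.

C = {delta, oscar}; D = {echo}; U = {}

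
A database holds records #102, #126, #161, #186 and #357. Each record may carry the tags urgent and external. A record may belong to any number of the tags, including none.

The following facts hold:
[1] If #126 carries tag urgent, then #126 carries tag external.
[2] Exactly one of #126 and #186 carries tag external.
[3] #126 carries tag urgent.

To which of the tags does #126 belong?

#126: external, urgent

From (3): #126 ∈ urgent.
(1): #126 ∈ external.
(2) (exactly one): #186 ∉ external.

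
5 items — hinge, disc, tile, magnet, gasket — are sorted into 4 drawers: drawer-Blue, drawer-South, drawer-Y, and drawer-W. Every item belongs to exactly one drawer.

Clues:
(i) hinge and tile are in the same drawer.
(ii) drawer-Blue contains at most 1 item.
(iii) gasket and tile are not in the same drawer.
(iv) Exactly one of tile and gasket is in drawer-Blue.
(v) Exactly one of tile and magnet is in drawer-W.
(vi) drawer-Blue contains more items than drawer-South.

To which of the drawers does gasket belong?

gasket: drawer-Blue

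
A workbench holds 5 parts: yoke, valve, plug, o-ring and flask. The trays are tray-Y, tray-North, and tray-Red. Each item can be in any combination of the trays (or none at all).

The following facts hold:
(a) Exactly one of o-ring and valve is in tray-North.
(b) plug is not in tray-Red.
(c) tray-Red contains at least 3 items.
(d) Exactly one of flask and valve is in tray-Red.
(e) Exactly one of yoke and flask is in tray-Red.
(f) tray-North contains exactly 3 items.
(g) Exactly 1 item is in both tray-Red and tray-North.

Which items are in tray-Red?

tray-Red = {o-ring, valve, yoke}

From (b): plug ∉ tray-Red.
Suppose yoke ∉ tray-Red: no assignment then satisfies all the clues, so yoke ∈ tray-Red.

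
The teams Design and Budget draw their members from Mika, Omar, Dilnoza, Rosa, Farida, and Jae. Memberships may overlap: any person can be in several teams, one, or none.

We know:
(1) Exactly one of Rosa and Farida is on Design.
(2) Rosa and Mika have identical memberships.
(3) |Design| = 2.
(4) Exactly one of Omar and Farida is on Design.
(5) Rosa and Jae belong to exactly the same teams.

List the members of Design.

Design = {Dilnoza, Farida}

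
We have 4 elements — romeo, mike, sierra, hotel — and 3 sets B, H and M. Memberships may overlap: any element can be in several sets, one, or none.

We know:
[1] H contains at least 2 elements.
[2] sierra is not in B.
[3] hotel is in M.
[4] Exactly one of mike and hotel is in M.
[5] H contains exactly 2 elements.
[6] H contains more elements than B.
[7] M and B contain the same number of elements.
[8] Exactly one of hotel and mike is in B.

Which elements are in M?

M = {hotel}

From (2): sierra ∉ B.
From (3): hotel ∈ M.
(4) (exactly one): mike ∉ M.
Suppose romeo ∈ M: no assignment then satisfies all the clues, so romeo ∉ M.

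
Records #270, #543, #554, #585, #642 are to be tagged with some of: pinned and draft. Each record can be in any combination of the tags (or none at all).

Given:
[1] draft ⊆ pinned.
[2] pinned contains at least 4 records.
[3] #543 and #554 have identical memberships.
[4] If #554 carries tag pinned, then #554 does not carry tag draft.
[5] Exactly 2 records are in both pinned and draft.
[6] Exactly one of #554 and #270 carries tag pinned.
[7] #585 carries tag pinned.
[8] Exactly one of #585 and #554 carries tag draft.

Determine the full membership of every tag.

pinned = {#543, #554, #585, #642}; draft = {#585, #642}

From (7): #585 ∈ pinned.
Suppose #270 ∈ pinned: no assignment then satisfies all the clues, so #270 ∉ pinned.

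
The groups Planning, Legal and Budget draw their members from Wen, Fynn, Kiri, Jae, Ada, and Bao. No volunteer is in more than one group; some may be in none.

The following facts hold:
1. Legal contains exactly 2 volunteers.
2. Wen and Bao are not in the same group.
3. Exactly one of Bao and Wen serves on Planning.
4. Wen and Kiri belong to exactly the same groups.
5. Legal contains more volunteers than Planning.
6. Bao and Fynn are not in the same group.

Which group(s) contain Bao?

Bao: Planning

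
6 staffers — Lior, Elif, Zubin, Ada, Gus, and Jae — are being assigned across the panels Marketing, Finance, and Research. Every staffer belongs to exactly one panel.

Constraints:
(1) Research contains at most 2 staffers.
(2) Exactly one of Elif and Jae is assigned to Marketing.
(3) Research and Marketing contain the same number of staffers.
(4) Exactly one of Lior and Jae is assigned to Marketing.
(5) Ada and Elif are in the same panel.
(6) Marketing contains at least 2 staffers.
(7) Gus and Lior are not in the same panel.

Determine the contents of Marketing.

Marketing = {Gus, Jae}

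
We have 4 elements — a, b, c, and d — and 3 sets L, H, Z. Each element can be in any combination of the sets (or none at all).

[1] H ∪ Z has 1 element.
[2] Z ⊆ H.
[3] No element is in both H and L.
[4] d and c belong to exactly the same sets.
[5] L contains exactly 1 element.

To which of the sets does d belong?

d: none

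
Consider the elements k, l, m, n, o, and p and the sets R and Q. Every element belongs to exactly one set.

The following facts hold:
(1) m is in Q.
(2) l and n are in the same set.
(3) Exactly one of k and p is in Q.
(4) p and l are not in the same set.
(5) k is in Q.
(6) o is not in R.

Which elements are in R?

R = {p}

From (1): m ∈ Q.
From (5): k ∈ Q.
From (6): o ∉ R.
(3) (exactly one): p ∉ Q.
Only one set left: o ∈ Q.
Only one set left: p ∈ R.
(4): l ∉ R.
Only one set left: l ∈ Q.
(2): n matches l: n ∉ R.
(2): n matches l: n ∈ Q.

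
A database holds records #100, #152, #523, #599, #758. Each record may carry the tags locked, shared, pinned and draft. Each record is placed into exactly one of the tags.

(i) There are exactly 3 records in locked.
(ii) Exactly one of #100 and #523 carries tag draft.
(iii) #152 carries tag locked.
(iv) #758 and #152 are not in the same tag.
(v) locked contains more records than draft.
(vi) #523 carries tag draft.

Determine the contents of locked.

locked = {#100, #152, #599}

From (iii): #152 ∈ locked.
From (vi): #523 ∈ draft.
(ii) (exactly one): #100 ∉ draft.
(iv): #758 ∉ locked.
(i): only 3 candidates remain for locked, so all are in.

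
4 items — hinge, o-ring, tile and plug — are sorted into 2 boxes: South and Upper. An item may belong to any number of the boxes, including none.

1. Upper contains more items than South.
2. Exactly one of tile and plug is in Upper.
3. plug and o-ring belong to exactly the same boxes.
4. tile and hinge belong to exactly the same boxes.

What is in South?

South = {}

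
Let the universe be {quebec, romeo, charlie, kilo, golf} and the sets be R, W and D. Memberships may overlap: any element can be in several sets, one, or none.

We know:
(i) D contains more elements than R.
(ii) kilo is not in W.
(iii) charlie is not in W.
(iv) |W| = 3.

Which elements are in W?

W = {golf, quebec, romeo}

From (ii): kilo ∉ W.
From (iii): charlie ∉ W.
(iv): only 3 candidates remain for W, so all are in.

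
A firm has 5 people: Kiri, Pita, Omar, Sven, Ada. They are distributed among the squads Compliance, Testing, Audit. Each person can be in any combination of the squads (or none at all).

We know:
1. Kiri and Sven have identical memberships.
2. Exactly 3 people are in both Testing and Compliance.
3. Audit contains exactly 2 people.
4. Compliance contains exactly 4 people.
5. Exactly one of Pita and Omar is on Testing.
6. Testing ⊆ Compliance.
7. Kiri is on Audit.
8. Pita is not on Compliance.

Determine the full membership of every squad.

Compliance = {Ada, Kiri, Omar, Sven}; Testing = {Kiri, Omar, Sven}; Audit = {Kiri, Sven}

From (7): Kiri ∈ Audit.
From (8): Pita ∉ Compliance.
(1): Sven matches Kiri: Sven ∈ Audit.
(3): Audit already has 2, so the rest are out.
(4): only 4 candidates remain for Compliance, so all are in.
(6) contrapositive: Pita ∉ Testing.
(5) (exactly one): Omar ∈ Testing.
Suppose Kiri ∉ Testing: no assignment then satisfies all the clues, so Kiri ∈ Testing.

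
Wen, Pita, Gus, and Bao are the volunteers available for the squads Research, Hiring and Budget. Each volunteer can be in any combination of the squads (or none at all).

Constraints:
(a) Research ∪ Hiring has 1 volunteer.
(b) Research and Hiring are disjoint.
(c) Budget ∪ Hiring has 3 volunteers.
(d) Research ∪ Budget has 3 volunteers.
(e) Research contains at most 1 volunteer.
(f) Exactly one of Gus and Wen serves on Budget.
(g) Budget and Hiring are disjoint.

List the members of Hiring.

Hiring = {}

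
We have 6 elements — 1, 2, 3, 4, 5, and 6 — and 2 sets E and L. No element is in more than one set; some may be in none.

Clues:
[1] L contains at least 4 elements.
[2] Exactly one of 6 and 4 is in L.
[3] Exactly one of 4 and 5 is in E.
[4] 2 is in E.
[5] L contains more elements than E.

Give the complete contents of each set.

E = {2, 4}; L = {1, 3, 5, 6}

From (4): 2 ∈ E.
Suppose 1 ∈ E: no assignment then satisfies all the clues, so 1 ∉ E.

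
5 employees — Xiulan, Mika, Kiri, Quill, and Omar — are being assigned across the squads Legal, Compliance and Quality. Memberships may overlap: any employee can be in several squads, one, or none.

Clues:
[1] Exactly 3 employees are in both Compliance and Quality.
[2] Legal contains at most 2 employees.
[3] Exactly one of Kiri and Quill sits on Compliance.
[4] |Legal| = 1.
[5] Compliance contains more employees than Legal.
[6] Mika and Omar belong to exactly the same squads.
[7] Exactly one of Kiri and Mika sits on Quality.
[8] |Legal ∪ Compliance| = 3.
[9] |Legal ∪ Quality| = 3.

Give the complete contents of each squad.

Legal = {Quill}; Compliance = {Mika, Omar, Quill}; Quality = {Mika, Omar, Quill}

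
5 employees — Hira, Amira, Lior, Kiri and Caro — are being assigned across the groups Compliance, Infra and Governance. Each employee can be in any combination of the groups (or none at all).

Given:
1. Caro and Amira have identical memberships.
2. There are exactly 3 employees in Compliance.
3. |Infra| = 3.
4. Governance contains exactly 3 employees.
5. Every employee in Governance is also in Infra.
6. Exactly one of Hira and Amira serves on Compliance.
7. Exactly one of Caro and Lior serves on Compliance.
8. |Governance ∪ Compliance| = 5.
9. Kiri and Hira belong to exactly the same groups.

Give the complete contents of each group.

Compliance = {Hira, Kiri, Lior}; Infra = {Amira, Caro, Lior}; Governance = {Amira, Caro, Lior}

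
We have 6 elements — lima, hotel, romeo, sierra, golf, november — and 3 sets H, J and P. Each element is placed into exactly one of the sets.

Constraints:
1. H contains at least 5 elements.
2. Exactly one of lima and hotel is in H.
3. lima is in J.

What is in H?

From (3): lima ∈ J.
(1): only 5 candidates remain for H, so all are in.

H = {golf, hotel, november, romeo, sierra}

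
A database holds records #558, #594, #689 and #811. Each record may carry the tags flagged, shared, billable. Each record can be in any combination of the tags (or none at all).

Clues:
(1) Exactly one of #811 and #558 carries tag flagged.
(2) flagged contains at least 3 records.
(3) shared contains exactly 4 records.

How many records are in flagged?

3

(3): only 4 candidates remain for shared, so all are in.
Suppose #594 ∉ flagged: no assignment then satisfies all the clues, so #594 ∈ flagged.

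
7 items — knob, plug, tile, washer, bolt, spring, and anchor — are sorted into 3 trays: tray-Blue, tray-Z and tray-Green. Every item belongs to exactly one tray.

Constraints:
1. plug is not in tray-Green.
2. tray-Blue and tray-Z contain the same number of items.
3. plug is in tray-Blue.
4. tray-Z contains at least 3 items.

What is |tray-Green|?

1

From (1): plug ∉ tray-Green.
From (3): plug ∈ tray-Blue.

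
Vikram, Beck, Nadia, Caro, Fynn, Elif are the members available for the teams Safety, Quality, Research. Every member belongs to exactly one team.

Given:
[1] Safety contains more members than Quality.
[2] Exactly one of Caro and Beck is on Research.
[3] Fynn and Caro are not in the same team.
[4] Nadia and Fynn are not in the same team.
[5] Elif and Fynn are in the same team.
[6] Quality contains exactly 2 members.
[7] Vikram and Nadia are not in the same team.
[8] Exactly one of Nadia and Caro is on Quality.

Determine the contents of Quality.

Quality = {Beck, Nadia}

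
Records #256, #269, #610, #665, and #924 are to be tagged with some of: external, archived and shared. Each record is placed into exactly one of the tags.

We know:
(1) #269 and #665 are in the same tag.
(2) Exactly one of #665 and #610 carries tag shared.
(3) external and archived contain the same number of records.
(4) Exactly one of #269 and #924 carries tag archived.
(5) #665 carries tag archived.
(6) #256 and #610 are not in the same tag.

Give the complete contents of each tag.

external = {#256, #924}; archived = {#269, #665}; shared = {#610}

From (5): #665 ∈ archived.
(1): #269 matches #665: #269 ∉ external.
(1): #269 matches #665: #269 ∈ archived.
(2) (exactly one): #610 ∈ shared.
(4) (exactly one): #924 ∉ archived.
(6): #256 ∉ shared.
Suppose #256 ∉ external: no assignment then satisfies all the clues, so #256 ∈ external.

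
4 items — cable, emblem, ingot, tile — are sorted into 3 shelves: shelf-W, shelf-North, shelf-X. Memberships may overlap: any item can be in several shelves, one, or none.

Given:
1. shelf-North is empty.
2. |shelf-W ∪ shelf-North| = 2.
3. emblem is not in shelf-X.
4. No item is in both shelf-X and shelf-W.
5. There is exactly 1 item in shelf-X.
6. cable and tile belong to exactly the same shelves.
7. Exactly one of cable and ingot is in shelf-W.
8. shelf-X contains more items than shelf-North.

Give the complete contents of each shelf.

shelf-W = {cable, tile}; shelf-North = {}; shelf-X = {ingot}

From (3): emblem ∉ shelf-X.
(1): shelf-North already has 0, so the rest are out.
Suppose cable ∉ shelf-W: no assignment then satisfies all the clues, so cable ∈ shelf-W.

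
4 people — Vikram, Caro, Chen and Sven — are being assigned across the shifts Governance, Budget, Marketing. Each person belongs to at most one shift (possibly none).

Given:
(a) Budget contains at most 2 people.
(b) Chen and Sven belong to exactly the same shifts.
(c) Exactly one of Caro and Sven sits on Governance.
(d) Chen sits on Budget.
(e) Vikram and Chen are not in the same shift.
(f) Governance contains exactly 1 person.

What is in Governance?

Governance = {Caro}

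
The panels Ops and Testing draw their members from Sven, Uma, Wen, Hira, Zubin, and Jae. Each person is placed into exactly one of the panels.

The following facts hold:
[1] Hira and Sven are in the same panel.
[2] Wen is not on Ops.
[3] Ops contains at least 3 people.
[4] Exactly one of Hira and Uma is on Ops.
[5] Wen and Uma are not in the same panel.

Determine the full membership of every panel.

Ops = {Jae, Uma, Zubin}; Testing = {Hira, Sven, Wen}

From (2): Wen ∉ Ops.
Only one panel left: Wen ∈ Testing.
(5): Uma ∉ Testing.
Only one panel left: Uma ∈ Ops.
(4) (exactly one): Hira ∉ Ops.
Only one panel left: Hira ∈ Testing.
(1): Sven matches Hira: Sven ∉ Ops.
(1): Sven matches Hira: Sven ∈ Testing.
(3): only 3 candidates remain for Ops, so all are in.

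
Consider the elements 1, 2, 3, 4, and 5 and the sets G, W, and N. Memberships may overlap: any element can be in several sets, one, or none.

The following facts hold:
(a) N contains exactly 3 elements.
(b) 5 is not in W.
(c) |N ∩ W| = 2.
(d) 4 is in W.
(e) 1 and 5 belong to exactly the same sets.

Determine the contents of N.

N = {2, 3, 4}

From (b): 5 ∉ W.
From (d): 4 ∈ W.
(e): 1 matches 5: 1 ∉ W.
Suppose 1 ∈ N: no assignment then satisfies all the clues, so 1 ∉ N.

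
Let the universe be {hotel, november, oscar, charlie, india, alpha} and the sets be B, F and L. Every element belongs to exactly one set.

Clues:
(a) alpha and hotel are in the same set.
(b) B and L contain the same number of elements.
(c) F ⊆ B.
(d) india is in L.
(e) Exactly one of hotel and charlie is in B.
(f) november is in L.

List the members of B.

B = {alpha, hotel, oscar}

From (d): india ∈ L.
From (f): november ∈ L.
Suppose hotel ∉ B: no assignment then satisfies all the clues, so hotel ∈ B.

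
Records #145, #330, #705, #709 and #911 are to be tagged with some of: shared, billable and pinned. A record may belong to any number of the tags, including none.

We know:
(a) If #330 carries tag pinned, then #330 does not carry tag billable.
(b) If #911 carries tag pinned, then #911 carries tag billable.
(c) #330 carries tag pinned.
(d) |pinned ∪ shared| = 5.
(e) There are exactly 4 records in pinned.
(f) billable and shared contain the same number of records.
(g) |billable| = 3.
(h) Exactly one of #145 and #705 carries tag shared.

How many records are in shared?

3

From (c): #330 ∈ pinned.
(a): #330 ∉ billable.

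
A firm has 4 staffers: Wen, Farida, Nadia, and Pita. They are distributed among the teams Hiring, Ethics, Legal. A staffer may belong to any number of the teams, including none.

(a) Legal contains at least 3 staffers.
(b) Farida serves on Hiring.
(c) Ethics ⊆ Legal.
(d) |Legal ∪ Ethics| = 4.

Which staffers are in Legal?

Legal = {Farida, Nadia, Pita, Wen}

From (b): Farida ∈ Hiring.
Suppose Wen ∉ Legal: no assignment then satisfies all the clues, so Wen ∈ Legal.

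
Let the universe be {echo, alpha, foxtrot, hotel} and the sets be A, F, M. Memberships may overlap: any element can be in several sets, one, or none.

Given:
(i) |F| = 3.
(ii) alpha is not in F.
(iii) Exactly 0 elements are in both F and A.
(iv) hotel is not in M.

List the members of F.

F = {echo, foxtrot, hotel}

From (ii): alpha ∉ F.
From (iv): hotel ∉ M.
(i): only 3 candidates remain for F, so all are in.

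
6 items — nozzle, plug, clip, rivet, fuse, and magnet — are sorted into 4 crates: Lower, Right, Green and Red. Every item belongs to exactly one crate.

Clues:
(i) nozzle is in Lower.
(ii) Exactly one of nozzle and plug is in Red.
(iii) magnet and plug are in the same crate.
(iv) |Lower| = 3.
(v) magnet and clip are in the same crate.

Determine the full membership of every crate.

Lower = {fuse, nozzle, rivet}; Right = {}; Green = {}; Red = {clip, magnet, plug}

From (i): nozzle ∈ Lower.
(ii) (exactly one): plug ∈ Red.
(iii): magnet matches plug: magnet ∉ Lower.
(iii): magnet matches plug: magnet ∉ Right.
(iii): magnet matches plug: magnet ∉ Green.
(iii): magnet matches plug: magnet ∈ Red.
(v): clip matches magnet: clip ∉ Lower.
(v): clip matches magnet: clip ∉ Right.
(v): clip matches magnet: clip ∉ Green.
(v): clip matches magnet: clip ∈ Red.
(iv): only 3 candidates remain for Lower, so all are in.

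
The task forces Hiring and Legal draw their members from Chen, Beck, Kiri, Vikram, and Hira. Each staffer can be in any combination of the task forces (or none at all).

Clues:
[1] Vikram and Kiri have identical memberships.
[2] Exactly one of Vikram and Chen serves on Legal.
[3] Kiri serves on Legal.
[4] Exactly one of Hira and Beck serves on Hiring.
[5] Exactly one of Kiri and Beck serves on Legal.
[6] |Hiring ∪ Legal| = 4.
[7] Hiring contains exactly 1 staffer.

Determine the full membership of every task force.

From (3): Kiri ∈ Legal.
(1): Vikram matches Kiri: Vikram ∈ Legal.
(2) (exactly one): Chen ∉ Legal.
(5) (exactly one): Beck ∉ Legal.
Suppose Chen ∈ Hiring: no assignment then satisfies all the clues, so Chen ∉ Hiring.

Hiring = {Beck}; Legal = {Hira, Kiri, Vikram}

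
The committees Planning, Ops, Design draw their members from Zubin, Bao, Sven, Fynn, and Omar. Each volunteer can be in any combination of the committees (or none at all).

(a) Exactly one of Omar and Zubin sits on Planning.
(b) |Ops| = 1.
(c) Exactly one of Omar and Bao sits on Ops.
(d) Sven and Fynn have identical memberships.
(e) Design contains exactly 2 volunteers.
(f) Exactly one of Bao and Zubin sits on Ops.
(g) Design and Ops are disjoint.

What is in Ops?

Ops = {Bao}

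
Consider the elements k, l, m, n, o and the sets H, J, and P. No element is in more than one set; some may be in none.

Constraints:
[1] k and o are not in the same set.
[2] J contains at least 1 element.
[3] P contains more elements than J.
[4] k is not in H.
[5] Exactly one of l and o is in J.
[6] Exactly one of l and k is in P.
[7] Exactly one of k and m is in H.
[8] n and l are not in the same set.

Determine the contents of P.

P = {k, n}

From (4): k ∉ H.
(7) (exactly one): m ∈ H.
Suppose k ∉ P: no assignment then satisfies all the clues, so k ∈ P.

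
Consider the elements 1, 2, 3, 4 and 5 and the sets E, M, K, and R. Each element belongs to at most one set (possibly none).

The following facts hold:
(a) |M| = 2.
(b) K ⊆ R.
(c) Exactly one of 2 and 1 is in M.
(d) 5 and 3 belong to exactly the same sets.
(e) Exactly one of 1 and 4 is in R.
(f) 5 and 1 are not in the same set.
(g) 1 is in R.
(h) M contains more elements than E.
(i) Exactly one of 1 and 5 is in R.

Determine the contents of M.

M = {2, 4}

From (g): 1 ∈ R.
(c) (exactly one): 2 ∈ M.
(e) (exactly one): 4 ∉ R.
(f): 5 ∉ R.
(b) contrapositive: 4 ∉ K.
(b) contrapositive: 5 ∉ K.
(d): 3 matches 5: 3 ∉ K.
(d): 3 matches 5: 3 ∉ R.
Suppose 3 ∈ M: no assignment then satisfies all the clues, so 3 ∉ M.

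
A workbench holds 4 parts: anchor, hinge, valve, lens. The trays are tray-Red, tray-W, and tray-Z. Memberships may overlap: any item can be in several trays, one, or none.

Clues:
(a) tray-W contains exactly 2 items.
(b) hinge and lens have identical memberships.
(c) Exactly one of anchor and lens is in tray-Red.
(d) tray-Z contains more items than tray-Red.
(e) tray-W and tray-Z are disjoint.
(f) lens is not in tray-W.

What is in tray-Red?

From (f): lens ∉ tray-W.
(b): hinge matches lens: hinge ∉ tray-W.
(a): only 2 candidates remain for tray-W, so all are in.
(e) (disjoint): anchor ∉ tray-Z.
(e) (disjoint): valve ∉ tray-Z.
Suppose anchor ∉ tray-Red: no assignment then satisfies all the clues, so anchor ∈ tray-Red.

tray-Red = {anchor}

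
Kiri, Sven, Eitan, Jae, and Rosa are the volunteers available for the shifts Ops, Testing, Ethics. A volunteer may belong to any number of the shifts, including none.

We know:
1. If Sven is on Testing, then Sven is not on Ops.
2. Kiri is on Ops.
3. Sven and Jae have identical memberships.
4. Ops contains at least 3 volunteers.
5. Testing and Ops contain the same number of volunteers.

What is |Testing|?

3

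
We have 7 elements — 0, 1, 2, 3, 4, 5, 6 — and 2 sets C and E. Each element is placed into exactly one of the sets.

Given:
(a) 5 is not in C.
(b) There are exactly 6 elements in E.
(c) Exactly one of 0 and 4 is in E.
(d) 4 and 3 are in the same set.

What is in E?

E = {1, 2, 3, 4, 5, 6}

From (a): 5 ∉ C.
Only one set left: 5 ∈ E.
Suppose 0 ∈ E: no assignment then satisfies all the clues, so 0 ∉ E.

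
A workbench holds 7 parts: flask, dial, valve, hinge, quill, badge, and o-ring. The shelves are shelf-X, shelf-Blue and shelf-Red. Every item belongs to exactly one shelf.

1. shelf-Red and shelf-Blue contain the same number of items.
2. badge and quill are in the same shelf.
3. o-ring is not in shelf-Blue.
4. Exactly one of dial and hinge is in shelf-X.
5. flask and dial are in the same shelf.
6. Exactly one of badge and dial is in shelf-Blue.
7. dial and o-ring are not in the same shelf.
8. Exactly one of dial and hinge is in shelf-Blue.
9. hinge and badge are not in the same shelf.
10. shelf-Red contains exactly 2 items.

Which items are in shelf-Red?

shelf-Red = {badge, quill}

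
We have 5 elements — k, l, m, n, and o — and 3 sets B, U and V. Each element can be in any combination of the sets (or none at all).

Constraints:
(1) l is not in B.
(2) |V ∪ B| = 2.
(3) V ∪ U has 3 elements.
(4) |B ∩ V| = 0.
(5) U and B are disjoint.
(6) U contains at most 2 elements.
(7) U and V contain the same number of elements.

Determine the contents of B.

B = {}

From (1): l ∉ B.
Suppose k ∈ B: no assignment then satisfies all the clues, so k ∉ B.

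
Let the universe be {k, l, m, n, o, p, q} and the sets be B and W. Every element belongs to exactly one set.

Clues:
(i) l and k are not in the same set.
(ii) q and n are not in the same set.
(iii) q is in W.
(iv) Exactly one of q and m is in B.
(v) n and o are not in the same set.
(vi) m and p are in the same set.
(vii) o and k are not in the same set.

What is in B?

B = {k, m, n, p}

From (iii): q ∈ W.
(ii): n ∉ W.
(iv) (exactly one): m ∈ B.
(vi): p matches m: p ∈ B.
Only one set left: n ∈ B.
(v): o ∉ B.
Only one set left: o ∈ W.
(vii): k ∉ W.
Only one set left: k ∈ B.
(i): l ∉ B.
Only one set left: l ∈ W.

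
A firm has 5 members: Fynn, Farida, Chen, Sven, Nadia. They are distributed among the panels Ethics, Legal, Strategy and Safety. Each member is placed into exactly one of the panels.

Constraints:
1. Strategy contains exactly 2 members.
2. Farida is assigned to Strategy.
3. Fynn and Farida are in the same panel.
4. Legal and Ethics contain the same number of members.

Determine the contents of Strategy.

Strategy = {Farida, Fynn}

From (2): Farida ∈ Strategy.
(3): Fynn matches Farida: Fynn ∉ Ethics.
(3): Fynn matches Farida: Fynn ∉ Legal.
(3): Fynn matches Farida: Fynn ∈ Strategy.
(1): Strategy already has 2, so the rest are out.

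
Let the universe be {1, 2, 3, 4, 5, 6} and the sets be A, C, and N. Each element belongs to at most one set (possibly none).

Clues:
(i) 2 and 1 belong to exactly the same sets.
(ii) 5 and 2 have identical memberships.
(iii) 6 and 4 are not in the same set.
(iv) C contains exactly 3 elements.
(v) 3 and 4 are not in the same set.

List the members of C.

C = {1, 2, 5}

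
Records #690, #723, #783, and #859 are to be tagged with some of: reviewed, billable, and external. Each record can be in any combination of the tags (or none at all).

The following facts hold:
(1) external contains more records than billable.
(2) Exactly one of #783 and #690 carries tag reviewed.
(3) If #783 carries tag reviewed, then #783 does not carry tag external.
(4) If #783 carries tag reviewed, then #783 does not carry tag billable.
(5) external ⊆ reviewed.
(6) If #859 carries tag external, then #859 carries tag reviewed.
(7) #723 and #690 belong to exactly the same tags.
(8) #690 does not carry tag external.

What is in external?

external = {#859}

From (8): #690 ∉ external.
(7): #723 matches #690: #723 ∉ external.
Suppose #783 ∈ external: no assignment then satisfies all the clues, so #783 ∉ external.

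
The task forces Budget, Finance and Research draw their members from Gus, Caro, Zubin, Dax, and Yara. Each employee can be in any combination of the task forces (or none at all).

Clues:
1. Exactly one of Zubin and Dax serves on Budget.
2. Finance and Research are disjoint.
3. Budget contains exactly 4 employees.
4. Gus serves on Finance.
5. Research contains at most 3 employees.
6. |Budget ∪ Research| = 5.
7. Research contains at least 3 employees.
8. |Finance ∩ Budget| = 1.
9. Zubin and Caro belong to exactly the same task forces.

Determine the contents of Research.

Research = {Caro, Dax, Zubin}

From (4): Gus ∈ Finance.
(2) (disjoint): Gus ∉ Research.
Suppose Caro ∉ Research: no assignment then satisfies all the clues, so Caro ∈ Research.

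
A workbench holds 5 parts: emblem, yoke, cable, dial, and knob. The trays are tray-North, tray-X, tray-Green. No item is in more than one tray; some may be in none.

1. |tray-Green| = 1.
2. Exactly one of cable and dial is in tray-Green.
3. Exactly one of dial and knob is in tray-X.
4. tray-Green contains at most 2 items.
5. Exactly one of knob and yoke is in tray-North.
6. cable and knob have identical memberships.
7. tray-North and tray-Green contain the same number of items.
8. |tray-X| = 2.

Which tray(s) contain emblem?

emblem: none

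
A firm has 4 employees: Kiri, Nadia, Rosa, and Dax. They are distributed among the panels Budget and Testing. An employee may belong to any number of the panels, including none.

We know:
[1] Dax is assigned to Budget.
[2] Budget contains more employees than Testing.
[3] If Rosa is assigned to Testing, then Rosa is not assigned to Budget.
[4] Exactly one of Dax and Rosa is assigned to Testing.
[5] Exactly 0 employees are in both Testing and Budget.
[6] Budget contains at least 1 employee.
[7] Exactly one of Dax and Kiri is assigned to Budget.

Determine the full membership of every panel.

From (1): Dax ∈ Budget.
(7) (exactly one): Kiri ∉ Budget.
Suppose Kiri ∈ Testing: no assignment then satisfies all the clues, so Kiri ∉ Testing.

Budget = {Dax, Nadia}; Testing = {Rosa}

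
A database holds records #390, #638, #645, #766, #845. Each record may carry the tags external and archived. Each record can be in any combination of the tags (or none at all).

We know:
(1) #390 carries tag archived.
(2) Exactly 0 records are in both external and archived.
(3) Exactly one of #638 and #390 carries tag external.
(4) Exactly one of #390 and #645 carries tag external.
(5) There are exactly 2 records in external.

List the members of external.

external = {#638, #645}

From (1): #390 ∈ archived.
Suppose #390 ∈ external: no assignment then satisfies all the clues, so #390 ∉ external.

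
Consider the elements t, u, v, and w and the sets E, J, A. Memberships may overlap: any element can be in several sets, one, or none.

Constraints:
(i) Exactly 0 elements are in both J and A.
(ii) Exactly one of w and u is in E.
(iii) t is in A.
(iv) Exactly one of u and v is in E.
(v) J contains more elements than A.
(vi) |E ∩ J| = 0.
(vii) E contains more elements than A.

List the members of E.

E = {t, u}

From (iii): t ∈ A.
Suppose t ∉ E: no assignment then satisfies all the clues, so t ∈ E.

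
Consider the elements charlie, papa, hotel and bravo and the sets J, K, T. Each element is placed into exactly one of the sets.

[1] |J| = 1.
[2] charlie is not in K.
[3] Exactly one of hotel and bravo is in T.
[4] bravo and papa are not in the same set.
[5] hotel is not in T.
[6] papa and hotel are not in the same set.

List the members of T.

T = {bravo, charlie}

From (2): charlie ∉ K.
From (5): hotel ∉ T.
(3) (exactly one): bravo ∈ T.
(4): papa ∉ T.
Suppose charlie ∉ T: no assignment then satisfies all the clues, so charlie ∈ T.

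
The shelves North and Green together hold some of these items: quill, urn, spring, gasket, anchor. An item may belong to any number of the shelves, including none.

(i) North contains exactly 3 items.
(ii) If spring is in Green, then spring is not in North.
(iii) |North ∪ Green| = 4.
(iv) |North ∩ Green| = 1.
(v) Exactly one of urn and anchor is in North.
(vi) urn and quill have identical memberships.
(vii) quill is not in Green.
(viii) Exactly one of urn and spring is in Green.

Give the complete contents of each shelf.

North = {gasket, quill, urn}; Green = {gasket, spring}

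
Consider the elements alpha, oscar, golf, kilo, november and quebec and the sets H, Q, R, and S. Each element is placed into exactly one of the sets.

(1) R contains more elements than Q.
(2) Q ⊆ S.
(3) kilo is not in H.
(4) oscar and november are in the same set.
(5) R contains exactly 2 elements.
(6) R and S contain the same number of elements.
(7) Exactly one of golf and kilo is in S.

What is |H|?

2

From (3): kilo ∉ H.
Suppose alpha ∈ Q: no assignment then satisfies all the clues, so alpha ∉ Q.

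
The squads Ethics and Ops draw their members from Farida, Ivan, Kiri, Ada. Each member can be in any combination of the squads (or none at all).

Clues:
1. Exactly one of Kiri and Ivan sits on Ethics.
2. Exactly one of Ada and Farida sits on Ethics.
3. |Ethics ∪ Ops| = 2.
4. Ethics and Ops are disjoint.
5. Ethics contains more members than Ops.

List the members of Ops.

Ops = {}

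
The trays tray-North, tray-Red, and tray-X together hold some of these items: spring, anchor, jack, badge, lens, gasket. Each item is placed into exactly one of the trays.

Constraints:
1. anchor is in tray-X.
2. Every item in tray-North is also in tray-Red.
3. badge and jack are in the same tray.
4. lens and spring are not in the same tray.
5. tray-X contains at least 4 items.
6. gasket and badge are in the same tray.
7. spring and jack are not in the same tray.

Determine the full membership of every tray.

tray-North = {}; tray-Red = {spring}; tray-X = {anchor, badge, gasket, jack, lens}

From (1): anchor ∈ tray-X.
Suppose spring ∈ tray-North: no assignment then satisfies all the clues, so spring ∉ tray-North.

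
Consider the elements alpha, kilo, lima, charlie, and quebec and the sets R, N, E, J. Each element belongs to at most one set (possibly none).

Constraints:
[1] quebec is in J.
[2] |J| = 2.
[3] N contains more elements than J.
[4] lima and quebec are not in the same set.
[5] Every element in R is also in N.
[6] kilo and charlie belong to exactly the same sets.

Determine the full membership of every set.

R = {}; N = {charlie, kilo, lima}; E = {}; J = {alpha, quebec}

From (1): quebec ∈ J.
(4): lima ∉ J.
Suppose alpha ∈ R: no assignment then satisfies all the clues, so alpha ∉ R.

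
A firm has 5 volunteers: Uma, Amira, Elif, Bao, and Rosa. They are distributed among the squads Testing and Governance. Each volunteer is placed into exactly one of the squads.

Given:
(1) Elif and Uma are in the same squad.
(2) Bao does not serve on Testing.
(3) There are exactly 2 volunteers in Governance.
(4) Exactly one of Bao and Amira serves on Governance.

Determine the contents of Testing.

From (2): Bao ∉ Testing.
Only one squad left: Bao ∈ Governance.
(4) (exactly one): Amira ∉ Governance.
Only one squad left: Amira ∈ Testing.
Suppose Uma ∉ Testing: no assignment then satisfies all the clues, so Uma ∈ Testing.

Testing = {Amira, Elif, Uma}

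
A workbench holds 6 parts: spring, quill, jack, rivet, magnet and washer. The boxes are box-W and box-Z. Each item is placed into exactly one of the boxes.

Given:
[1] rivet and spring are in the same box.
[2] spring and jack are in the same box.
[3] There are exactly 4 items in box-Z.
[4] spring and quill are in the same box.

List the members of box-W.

box-W = {magnet, washer}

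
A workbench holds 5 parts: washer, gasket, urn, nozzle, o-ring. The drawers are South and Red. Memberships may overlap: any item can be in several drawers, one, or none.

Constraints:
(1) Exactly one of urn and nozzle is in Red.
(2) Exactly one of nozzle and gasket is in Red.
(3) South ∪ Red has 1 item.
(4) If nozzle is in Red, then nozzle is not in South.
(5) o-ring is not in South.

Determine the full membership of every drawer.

From (5): o-ring ∉ South.
Suppose washer ∈ South: no assignment then satisfies all the clues, so washer ∉ South.

South = {}; Red = {nozzle}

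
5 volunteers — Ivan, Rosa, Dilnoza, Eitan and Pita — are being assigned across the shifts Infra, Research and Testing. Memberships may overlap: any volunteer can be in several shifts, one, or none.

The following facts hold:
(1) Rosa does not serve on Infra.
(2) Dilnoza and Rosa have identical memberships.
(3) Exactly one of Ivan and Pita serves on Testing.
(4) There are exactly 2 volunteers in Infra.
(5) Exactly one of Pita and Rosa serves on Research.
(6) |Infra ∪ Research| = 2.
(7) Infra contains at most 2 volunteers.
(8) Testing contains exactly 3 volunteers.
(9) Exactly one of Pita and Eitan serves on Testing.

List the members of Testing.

Testing = {Dilnoza, Pita, Rosa}

From (1): Rosa ∉ Infra.
(2): Dilnoza matches Rosa: Dilnoza ∉ Infra.
Suppose Ivan ∈ Testing: no assignment then satisfies all the clues, so Ivan ∉ Testing.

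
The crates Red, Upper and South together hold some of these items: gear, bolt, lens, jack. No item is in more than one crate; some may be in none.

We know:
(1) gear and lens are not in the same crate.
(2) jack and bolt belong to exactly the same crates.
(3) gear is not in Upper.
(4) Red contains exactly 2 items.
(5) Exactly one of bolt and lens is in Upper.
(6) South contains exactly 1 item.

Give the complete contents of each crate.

Red = {bolt, jack}; Upper = {lens}; South = {gear}

From (3): gear ∉ Upper.
Suppose gear ∈ Red: no assignment then satisfies all the clues, so gear ∉ Red.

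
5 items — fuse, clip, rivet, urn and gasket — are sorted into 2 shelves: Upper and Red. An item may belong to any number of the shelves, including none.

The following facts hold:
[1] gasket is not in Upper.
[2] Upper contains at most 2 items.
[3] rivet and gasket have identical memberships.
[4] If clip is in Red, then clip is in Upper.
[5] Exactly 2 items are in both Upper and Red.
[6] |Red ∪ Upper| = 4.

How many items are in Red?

4

From (1): gasket ∉ Upper.
(3): rivet matches gasket: rivet ∉ Upper.
Suppose rivet ∉ Red: no assignment then satisfies all the clues, so rivet ∈ Red.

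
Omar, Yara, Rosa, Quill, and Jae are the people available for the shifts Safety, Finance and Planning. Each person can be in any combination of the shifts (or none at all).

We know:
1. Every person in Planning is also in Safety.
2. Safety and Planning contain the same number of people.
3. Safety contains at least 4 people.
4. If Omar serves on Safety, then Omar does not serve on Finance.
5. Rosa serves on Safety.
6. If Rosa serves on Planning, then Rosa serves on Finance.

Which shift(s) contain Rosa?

Rosa: Finance, Planning, Safety

From (5): Rosa ∈ Safety.
Suppose Rosa ∉ Finance: no assignment then satisfies all the clues, so Rosa ∈ Finance.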